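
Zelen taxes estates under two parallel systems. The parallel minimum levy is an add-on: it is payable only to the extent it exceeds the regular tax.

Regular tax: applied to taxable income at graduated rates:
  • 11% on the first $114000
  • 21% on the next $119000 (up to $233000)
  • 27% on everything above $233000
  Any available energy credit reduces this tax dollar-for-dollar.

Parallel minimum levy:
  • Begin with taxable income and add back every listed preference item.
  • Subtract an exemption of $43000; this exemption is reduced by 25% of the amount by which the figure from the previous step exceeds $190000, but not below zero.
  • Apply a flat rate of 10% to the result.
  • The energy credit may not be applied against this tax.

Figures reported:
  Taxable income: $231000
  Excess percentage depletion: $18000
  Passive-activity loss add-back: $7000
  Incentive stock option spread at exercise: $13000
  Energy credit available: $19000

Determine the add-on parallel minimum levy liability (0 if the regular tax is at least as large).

Parallel minimum levy:
  Adjusted income: $231000 + $18000 + $7000 + $13000 = $269000
  Exemption: $43000 − 25% × ($269000 − $190000) = $43000 − $19750 = $23250
  Base: $269000 − $23250 = $245750
  $245750 × 10% = $24575

Regular tax:
  $114000 × 11% = $12540
  $117000 × 21% = $24570
  → $37110
  Less energy credit $19000 → $18110

Excess of parallel minimum levy over regular tax: $24575 − $18110 = $6465.

$6465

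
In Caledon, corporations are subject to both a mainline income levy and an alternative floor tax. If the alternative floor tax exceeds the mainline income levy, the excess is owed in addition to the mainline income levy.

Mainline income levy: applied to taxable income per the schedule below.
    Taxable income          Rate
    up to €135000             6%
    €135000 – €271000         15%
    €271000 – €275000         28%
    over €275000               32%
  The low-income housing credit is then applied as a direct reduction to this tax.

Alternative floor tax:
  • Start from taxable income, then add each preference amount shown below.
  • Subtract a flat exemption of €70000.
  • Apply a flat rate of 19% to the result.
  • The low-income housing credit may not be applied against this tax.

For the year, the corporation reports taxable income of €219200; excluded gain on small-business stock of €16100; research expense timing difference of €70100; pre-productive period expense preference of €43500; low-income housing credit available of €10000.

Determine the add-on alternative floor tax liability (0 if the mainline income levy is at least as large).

€42261

Mainline income levy:
  €135000 × 6% = €8100
  €84200 × 15% = €12630
  → €20730
  Less low-income housing credit €10000 → €10730

Alternative floor tax:
  Adjusted income: €219200 + €16100 + €70100 + €43500 = €348900
  Less exemption €70000 → base €278900
  €278900 × 19% = €52991

Excess of alternative floor tax over mainline income levy: €52991 − €10730 = €42261.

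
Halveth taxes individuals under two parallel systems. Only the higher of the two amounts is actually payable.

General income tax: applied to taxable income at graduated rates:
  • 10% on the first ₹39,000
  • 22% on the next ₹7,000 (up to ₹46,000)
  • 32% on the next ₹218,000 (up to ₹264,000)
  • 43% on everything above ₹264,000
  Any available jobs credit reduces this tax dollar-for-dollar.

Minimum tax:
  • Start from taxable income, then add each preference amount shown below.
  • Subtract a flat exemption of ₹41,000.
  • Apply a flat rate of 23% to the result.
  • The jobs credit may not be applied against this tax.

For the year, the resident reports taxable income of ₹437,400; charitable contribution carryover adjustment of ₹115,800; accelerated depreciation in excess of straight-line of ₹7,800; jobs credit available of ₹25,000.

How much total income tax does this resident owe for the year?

₹124,762

General income tax:
  ₹39,000 × 10% = ₹3,900
  ₹7,000 × 22% = ₹1,540
  ₹218,000 × 32% = ₹69,760
  ₹173,400 × 43% = ₹74,562
  → ₹149,762
  Less jobs credit ₹25,000 → ₹124,762

Minimum tax:
  Adjusted income: ₹437,400 + ₹115,800 + ₹7,800 = ₹561,000
  Less exemption ₹41,000 → base ₹520,000
  ₹520,000 × 23% = ₹119,600

₹124,762 > ₹119,600, so the general income tax governs.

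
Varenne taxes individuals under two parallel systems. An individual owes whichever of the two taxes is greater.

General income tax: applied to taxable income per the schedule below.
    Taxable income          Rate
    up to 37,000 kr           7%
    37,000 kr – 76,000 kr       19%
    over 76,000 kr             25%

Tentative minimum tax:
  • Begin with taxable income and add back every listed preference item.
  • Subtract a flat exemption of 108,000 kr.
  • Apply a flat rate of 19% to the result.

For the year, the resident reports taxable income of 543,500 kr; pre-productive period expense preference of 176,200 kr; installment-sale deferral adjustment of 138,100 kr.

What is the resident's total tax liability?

142,462 kr

Tentative minimum tax:
  Adjusted income: 543,500 kr + 176,200 kr + 138,100 kr = 857,800 kr
  Less exemption 108,000 kr → base 749,800 kr
  749,800 kr × 19% = 142,462 kr

General income tax:
  37,000 kr × 7% = 2,590 kr
  39,000 kr × 19% = 7,410 kr
  467,500 kr × 25% = 116,875 kr
  → 126,875 kr

142,462 kr > 126,875 kr, so the tentative minimum tax is the binding amount.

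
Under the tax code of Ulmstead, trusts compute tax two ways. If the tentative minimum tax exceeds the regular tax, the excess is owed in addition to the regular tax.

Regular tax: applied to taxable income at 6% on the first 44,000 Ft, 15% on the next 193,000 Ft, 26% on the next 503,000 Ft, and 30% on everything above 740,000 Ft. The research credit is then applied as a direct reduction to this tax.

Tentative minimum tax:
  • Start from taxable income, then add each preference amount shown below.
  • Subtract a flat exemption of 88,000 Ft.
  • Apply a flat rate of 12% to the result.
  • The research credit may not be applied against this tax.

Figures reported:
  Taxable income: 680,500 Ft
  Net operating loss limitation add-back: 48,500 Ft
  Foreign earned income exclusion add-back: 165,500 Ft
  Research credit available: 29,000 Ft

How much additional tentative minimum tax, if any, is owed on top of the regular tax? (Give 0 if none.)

0 Ft

Regular tax:
  44,000 Ft × 6% = 2,640 Ft
  193,000 Ft × 15% = 28,950 Ft
  443,500 Ft × 26% = 115,310 Ft
  → 146,900 Ft
  Less research credit 29,000 Ft → 117,900 Ft

Tentative minimum tax:
  Adjusted income: 680,500 Ft + 48,500 Ft + 165,500 Ft = 894,500 Ft
  Less exemption 88,000 Ft → base 806,500 Ft
  806,500 Ft × 12% = 96,780 Ft

96,780 Ft ≤ 117,900 Ft, so no add-on is due.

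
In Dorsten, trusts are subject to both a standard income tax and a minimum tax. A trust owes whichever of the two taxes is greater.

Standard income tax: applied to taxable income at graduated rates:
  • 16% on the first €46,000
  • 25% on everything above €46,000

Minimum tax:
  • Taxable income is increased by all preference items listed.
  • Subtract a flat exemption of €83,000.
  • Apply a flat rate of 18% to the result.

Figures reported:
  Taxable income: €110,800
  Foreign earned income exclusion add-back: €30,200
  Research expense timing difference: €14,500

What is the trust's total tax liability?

Minimum tax:
  Adjusted income: €110,800 + €30,200 + €14,500 = €155,500
  Less exemption €83,000 → base €72,500
  €72,500 × 18% = €13,050

Standard income tax:
  €46,000 × 16% = €7,360
  €64,800 × 25% = €16,200
  → €23,560

€23,560 > €13,050, so the standard income tax governs.

€23,560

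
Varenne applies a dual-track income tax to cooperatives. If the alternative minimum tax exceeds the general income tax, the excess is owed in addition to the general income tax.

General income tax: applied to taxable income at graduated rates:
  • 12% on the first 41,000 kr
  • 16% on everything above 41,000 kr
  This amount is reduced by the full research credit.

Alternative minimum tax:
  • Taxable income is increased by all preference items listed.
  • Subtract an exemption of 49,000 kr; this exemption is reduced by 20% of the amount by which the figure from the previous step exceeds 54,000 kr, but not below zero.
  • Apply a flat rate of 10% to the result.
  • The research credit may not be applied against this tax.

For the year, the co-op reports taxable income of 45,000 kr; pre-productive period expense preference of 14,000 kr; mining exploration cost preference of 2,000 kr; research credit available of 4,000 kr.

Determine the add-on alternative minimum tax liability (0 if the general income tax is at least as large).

General income tax:
  41,000 kr × 12% = 4,920 kr
  4,000 kr × 16% = 640 kr
  → 5,560 kr
  Less research credit 4,000 kr → 1,560 kr

Alternative minimum tax:
  Adjusted income: 45,000 kr + 14,000 kr + 2,000 kr = 61,000 kr
  Exemption: 49,000 kr − 20% × (61,000 kr − 54,000 kr) = 49,000 kr − 1,400 kr = 47,600 kr
  Base: 61,000 kr − 47,600 kr = 13,400 kr
  13,400 kr × 10% = 1,340 kr

1,340 kr ≤ 1,560 kr, so no add-on is due.

0 kr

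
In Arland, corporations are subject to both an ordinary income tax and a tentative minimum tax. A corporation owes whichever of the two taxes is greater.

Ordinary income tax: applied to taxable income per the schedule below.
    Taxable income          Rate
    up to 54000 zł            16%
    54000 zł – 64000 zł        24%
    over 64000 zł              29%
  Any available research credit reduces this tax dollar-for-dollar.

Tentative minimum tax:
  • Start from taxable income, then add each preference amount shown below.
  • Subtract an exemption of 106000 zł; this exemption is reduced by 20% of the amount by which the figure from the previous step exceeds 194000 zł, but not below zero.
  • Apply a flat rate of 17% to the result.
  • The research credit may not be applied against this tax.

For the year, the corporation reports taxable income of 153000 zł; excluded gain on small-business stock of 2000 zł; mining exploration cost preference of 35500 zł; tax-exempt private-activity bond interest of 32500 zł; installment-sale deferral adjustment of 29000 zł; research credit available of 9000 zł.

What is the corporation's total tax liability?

Ordinary income tax:
  54000 zł × 16% = 8640 zł
  10000 zł × 24% = 2400 zł
  89000 zł × 29% = 25810 zł
  → 36850 zł
  Less research credit 9000 zł → 27850 zł

Tentative minimum tax:
  Adjusted income: 153000 zł + 2000 zł + 35500 zł + 32500 zł + 29000 zł = 252000 zł
  Exemption: 106000 zł − 20% × (252000 zł − 194000 zł) = 106000 zł − 11600 zł = 94400 zł
  Base: 252000 zł − 94400 zł = 157600 zł
  157600 zł × 17% = 26792 zł

27850 zł > 26792 zł, so the ordinary income tax governs.

27850 zł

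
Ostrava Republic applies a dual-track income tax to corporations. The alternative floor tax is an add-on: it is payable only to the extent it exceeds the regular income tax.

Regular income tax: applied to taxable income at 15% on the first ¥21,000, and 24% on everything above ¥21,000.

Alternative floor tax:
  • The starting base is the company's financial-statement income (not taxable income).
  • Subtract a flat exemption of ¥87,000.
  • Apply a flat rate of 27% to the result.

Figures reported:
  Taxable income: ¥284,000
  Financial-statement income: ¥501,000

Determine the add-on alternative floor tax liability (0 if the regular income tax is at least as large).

¥45,510

Regular income tax:
  ¥21,000 × 15% = ¥3,150
  ¥263,000 × 24% = ¥63,120
  → ¥66,270

Alternative floor tax:
  Base (financial-statement income): ¥501,000
  Less exemption ¥87,000 → base ¥414,000
  ¥414,000 × 27% = ¥111,780

Excess of alternative floor tax over regular income tax: ¥111,780 − ¥66,270 = ¥45,510.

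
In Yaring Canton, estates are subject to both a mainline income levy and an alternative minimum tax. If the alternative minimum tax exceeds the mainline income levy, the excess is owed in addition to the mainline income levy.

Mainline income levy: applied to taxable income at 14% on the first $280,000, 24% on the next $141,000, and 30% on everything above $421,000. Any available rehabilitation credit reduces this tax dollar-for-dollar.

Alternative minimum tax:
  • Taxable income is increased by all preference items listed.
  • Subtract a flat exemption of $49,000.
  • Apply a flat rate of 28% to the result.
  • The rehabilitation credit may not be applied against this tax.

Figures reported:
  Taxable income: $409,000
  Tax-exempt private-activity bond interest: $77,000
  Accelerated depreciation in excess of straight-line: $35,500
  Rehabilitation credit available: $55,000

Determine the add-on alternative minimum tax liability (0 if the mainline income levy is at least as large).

Mainline income levy:
  $280,000 × 14% = $39,200
  $129,000 × 24% = $30,960
  → $70,160
  Less rehabilitation credit $55,000 → $15,160

Alternative minimum tax:
  Adjusted income: $409,000 + $77,000 + $35,500 = $521,500
  Less exemption $49,000 → base $472,500
  $472,500 × 28% = $132,300

Excess of alternative minimum tax over mainline income levy: $132,300 − $15,160 = $117,140.

$117,140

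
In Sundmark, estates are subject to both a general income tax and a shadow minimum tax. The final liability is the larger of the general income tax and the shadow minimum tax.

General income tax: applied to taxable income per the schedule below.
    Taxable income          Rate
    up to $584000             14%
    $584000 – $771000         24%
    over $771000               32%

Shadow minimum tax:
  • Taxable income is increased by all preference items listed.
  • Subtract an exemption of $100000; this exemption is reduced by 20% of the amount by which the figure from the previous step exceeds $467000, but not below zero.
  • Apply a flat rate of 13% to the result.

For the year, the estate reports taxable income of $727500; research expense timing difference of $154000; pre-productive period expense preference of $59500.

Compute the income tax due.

$121654

Shadow minimum tax:
  Adjusted income: $727500 + $154000 + $59500 = $941000
  Exemption: $100000 − 20% × ($941000 − $467000) = $100000 − $94800 = $5200
  Base: $941000 − $5200 = $935800
  $935800 × 13% = $121654

General income tax:
  $584000 × 14% = $81760
  $143500 × 24% = $34440
  → $116200

$121654 > $116200, so the shadow minimum tax is the binding amount.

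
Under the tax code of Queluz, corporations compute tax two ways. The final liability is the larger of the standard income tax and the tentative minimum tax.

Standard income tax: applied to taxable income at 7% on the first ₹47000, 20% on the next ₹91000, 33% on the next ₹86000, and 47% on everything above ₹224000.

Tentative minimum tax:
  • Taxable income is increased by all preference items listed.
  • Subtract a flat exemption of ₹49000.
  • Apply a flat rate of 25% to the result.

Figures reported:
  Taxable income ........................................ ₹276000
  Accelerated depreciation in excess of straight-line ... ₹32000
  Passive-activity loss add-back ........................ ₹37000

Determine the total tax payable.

₹74310

Tentative minimum tax:
  Adjusted income: ₹276000 + ₹32000 + ₹37000 = ₹345000
  Less exemption ₹49000 → base ₹296000
  ₹296000 × 25% = ₹74000

Standard income tax:
  ₹47000 × 7% = ₹3290
  ₹91000 × 20% = ₹18200
  ₹86000 × 33% = ₹28380
  ₹52000 × 47% = ₹24440
  → ₹74310

₹74310 > ₹74000, so the standard income tax governs.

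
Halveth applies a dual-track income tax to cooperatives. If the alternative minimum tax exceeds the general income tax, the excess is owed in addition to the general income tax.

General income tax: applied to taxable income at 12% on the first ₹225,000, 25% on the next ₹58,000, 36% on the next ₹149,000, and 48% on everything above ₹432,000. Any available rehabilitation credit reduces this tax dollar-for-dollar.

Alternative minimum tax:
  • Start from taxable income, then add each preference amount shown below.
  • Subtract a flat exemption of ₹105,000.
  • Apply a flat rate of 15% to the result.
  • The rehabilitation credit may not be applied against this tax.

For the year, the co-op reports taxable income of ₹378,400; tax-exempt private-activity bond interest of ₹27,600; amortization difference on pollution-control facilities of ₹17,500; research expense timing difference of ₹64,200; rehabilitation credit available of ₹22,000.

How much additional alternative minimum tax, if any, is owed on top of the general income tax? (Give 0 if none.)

₹3,561

General income tax:
  ₹225,000 × 12% = ₹27,000
  ₹58,000 × 25% = ₹14,500
  ₹95,400 × 36% = ₹34,344
  → ₹75,844
  Less rehabilitation credit ₹22,000 → ₹53,844

Alternative minimum tax:
  Adjusted income: ₹378,400 + ₹27,600 + ₹17,500 + ₹64,200 = ₹487,700
  Less exemption ₹105,000 → base ₹382,700
  ₹382,700 × 15% = ₹57,405

Excess of alternative minimum tax over general income tax: ₹57,405 − ₹53,844 = ₹3,561.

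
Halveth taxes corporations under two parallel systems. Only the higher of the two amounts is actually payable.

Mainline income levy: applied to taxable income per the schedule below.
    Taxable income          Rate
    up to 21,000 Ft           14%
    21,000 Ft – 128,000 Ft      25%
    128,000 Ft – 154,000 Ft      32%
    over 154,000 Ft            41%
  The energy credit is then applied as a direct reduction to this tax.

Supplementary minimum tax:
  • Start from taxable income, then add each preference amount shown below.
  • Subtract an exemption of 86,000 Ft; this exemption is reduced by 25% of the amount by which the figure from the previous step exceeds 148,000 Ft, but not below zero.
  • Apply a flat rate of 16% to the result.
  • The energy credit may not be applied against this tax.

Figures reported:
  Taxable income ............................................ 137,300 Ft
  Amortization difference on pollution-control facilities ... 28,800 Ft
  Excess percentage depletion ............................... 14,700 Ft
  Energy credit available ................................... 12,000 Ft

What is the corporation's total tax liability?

Supplementary minimum tax:
  Adjusted income: 137,300 Ft + 28,800 Ft + 14,700 Ft = 180,800 Ft
  Exemption: 86,000 Ft − 25% × (180,800 Ft − 148,000 Ft) = 86,000 Ft − 8,200 Ft = 77,800 Ft
  Base: 180,800 Ft − 77,800 Ft = 103,000 Ft
  103,000 Ft × 16% = 16,480 Ft

Mainline income levy:
  21,000 Ft × 14% = 2,940 Ft
  107,000 Ft × 25% = 26,750 Ft
  9,300 Ft × 32% = 2,976 Ft
  → 32,666 Ft
  Less energy credit 12,000 Ft → 20,666 Ft

20,666 Ft > 16,480 Ft, so the mainline income levy governs.

20,666 Ft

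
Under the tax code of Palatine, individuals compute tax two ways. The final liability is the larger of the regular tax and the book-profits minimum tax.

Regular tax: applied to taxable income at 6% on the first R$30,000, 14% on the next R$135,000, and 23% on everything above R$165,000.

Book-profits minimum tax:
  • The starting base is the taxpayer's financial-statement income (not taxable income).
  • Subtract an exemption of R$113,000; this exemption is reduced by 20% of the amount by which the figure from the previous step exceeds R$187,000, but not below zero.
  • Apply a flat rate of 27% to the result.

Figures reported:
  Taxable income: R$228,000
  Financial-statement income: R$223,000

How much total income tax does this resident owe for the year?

R$35,190

Regular tax:
  R$30,000 × 6% = R$1,800
  R$135,000 × 14% = R$18,900
  R$63,000 × 23% = R$14,490
  → R$35,190

Book-profits minimum tax:
  Base (financial-statement income): R$223,000
  Exemption: R$113,000 − 20% × (R$223,000 − R$187,000) = R$113,000 − R$7,200 = R$105,800
  Base: R$223,000 − R$105,800 = R$117,200
  R$117,200 × 27% = R$31,644

R$35,190 > R$31,644, so the regular tax governs.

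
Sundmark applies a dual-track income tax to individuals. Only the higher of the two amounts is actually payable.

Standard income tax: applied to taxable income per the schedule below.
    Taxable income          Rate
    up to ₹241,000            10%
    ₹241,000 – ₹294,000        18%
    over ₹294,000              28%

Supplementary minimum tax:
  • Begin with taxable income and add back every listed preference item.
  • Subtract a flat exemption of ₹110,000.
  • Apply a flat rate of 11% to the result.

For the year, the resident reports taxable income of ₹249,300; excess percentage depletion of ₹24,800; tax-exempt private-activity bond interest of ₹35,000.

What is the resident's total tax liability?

₹25,594

Supplementary minimum tax:
  Adjusted income: ₹249,300 + ₹24,800 + ₹35,000 = ₹309,100
  Less exemption ₹110,000 → base ₹199,100
  ₹199,100 × 11% = ₹21,901

Standard income tax:
  ₹241,000 × 10% = ₹24,100
  ₹8,300 × 18% = ₹1,494
  → ₹25,594

₹25,594 > ₹21,901, so the standard income tax governs.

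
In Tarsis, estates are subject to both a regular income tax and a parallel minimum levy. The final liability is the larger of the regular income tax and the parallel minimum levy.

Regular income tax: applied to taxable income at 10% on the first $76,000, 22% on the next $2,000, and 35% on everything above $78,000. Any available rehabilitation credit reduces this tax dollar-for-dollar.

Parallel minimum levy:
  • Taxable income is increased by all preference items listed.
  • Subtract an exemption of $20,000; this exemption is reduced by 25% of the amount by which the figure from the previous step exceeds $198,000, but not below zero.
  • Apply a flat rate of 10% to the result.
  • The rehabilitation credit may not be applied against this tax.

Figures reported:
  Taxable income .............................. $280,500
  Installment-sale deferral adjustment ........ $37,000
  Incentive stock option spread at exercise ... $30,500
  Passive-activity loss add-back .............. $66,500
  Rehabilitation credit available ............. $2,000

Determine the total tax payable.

$76,915

Parallel minimum levy:
  Adjusted income: $280,500 + $37,000 + $30,500 + $66,500 = $414,500
  Exemption: 25% × ($414,500 − $198,000) = $54,125 ≥ $20,000, so the exemption is fully phased out
  Base: $414,500 − $0 = $414,500
  $414,500 × 10% = $41,450

Regular income tax:
  $76,000 × 10% = $7,600
  $2,000 × 22% = $440
  $202,500 × 35% = $70,875
  → $78,915
  Less rehabilitation credit $2,000 → $76,915

$76,915 > $41,450, so the regular income tax governs.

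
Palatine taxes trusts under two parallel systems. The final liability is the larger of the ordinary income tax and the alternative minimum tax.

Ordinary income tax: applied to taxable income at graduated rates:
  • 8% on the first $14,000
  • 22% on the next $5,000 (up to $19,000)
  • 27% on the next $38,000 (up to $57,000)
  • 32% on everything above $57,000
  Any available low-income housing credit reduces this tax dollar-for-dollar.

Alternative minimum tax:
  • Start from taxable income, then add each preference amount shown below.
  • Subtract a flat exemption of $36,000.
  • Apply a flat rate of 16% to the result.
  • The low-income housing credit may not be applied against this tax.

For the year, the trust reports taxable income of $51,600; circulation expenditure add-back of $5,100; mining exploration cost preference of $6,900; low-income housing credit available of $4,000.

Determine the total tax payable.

Ordinary income tax:
  $14,000 × 8% = $1,120
  $5,000 × 22% = $1,100
  $32,600 × 27% = $8,802
  → $11,022
  Less low-income housing credit $4,000 → $7,022

Alternative minimum tax:
  Adjusted income: $51,600 + $5,100 + $6,900 = $63,600
  Less exemption $36,000 → base $27,600
  $27,600 × 16% = $4,416

$7,022 > $4,416, so the ordinary income tax governs.

$7,022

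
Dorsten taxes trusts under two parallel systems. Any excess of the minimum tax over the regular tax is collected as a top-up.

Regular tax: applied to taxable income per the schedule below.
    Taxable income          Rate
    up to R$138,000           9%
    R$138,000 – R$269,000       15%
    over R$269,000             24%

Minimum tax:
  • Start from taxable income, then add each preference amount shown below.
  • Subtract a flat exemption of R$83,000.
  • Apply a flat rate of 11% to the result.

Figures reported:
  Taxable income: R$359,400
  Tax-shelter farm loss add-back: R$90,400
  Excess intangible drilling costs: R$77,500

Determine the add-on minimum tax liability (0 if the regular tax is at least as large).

R$0

Regular tax:
  R$138,000 × 9% = R$12,420
  R$131,000 × 15% = R$19,650
  R$90,400 × 24% = R$21,696
  → R$53,766

Minimum tax:
  Adjusted income: R$359,400 + R$90,400 + R$77,500 = R$527,300
  Less exemption R$83,000 → base R$444,300
  R$444,300 × 11% = R$48,873

R$48,873 ≤ R$53,766, so no add-on is due.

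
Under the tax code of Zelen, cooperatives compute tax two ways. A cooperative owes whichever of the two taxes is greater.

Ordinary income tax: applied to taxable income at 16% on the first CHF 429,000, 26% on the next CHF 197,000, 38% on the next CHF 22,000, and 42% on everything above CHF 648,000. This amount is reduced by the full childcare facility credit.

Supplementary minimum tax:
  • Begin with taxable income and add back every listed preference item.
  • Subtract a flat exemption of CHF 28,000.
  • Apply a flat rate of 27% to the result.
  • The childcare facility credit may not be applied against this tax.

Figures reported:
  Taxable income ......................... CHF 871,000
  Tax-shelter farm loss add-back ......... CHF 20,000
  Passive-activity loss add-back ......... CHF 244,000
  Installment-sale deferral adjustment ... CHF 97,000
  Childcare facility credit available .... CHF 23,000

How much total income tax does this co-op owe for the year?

CHF 325,080

Ordinary income tax:
  CHF 429,000 × 16% = CHF 68,640
  CHF 197,000 × 26% = CHF 51,220
  CHF 22,000 × 38% = CHF 8,360
  CHF 223,000 × 42% = CHF 93,660
  → CHF 221,880
  Less childcare facility credit CHF 23,000 → CHF 198,880

Supplementary minimum tax:
  Adjusted income: CHF 871,000 + CHF 20,000 + CHF 244,000 + CHF 97,000 = CHF 1,232,000
  Less exemption CHF 28,000 → base CHF 1,204,000
  CHF 1,204,000 × 27% = CHF 325,080

CHF 325,080 > CHF 198,880, so the supplementary minimum tax is the binding amount.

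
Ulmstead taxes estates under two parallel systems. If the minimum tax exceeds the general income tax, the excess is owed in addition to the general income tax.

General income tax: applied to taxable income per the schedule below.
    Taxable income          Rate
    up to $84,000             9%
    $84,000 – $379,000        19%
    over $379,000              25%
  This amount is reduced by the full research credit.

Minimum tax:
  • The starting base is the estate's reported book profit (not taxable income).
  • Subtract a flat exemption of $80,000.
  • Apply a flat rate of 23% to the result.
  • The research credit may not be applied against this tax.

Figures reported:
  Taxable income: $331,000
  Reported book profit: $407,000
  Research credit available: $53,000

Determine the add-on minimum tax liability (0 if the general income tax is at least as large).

$73,720

General income tax:
  $84,000 × 9% = $7,560
  $247,000 × 19% = $46,930
  → $54,490
  Less research credit $53,000 → $1,490

Minimum tax:
  Base (reported book profit): $407,000
  Less exemption $80,000 → base $327,000
  $327,000 × 23% = $75,210

Excess of minimum tax over general income tax: $75,210 − $1,490 = $73,720.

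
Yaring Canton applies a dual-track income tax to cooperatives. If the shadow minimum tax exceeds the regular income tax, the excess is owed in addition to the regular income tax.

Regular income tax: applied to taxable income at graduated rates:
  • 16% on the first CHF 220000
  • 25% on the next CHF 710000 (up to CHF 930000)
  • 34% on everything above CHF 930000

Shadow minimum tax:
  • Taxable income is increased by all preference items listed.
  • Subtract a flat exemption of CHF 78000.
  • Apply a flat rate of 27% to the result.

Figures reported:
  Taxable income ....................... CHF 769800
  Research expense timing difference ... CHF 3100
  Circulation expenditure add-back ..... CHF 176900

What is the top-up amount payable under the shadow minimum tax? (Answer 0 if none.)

CHF 62736

Shadow minimum tax:
  Adjusted income: CHF 769800 + CHF 3100 + CHF 176900 = CHF 949800
  Less exemption CHF 78000 → base CHF 871800
  CHF 871800 × 27% = CHF 235386

Regular income tax:
  CHF 220000 × 16% = CHF 35200
  CHF 549800 × 25% = CHF 137450
  → CHF 172650

Excess of shadow minimum tax over regular income tax: CHF 235386 − CHF 172650 = CHF 62736.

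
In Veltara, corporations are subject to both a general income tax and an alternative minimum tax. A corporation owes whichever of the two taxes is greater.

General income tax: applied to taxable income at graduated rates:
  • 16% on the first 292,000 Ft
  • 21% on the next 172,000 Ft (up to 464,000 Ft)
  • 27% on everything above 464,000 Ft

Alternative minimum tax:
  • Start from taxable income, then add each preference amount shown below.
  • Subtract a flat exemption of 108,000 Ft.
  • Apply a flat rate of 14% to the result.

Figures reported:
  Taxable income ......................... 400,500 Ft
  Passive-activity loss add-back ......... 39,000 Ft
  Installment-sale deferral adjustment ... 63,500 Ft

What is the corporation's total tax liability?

69,505 Ft

Alternative minimum tax:
  Adjusted income: 400,500 Ft + 39,000 Ft + 63,500 Ft = 503,000 Ft
  Less exemption 108,000 Ft → base 395,000 Ft
  395,000 Ft × 14% = 55,300 Ft

General income tax:
  292,000 Ft × 16% = 46,720 Ft
  108,500 Ft × 21% = 22,785 Ft
  → 69,505 Ft

69,505 Ft > 55,300 Ft, so the general income tax governs.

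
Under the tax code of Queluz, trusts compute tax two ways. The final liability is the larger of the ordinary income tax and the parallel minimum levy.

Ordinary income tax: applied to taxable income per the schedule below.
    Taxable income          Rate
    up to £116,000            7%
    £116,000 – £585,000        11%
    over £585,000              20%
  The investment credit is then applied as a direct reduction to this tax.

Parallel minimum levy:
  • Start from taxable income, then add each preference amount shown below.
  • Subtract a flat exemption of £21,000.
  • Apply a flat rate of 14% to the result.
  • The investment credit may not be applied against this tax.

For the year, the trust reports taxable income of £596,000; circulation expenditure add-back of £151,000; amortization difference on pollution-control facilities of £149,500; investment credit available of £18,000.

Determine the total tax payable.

Parallel minimum levy:
  Adjusted income: £596,000 + £151,000 + £149,500 = £896,500
  Less exemption £21,000 → base £875,500
  £875,500 × 14% = £122,570

Ordinary income tax:
  £116,000 × 7% = £8,120
  £469,000 × 11% = £51,590
  £11,000 × 20% = £2,200
  → £61,910
  Less investment credit £18,000 → £43,910

£122,570 > £43,910, so the parallel minimum levy is the binding amount.

£122,570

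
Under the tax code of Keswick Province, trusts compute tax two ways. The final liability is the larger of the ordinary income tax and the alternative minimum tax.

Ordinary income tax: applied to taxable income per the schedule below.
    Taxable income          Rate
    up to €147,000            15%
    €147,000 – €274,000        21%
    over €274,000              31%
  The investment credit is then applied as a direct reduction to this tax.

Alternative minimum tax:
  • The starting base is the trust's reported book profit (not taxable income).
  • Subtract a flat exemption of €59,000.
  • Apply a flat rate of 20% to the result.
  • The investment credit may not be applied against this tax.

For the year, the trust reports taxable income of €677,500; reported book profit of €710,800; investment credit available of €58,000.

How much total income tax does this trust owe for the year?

Alternative minimum tax:
  Base (reported book profit): €710,800
  Less exemption €59,000 → base €651,800
  €651,800 × 20% = €130,360

Ordinary income tax:
  €147,000 × 15% = €22,050
  €127,000 × 21% = €26,670
  €403,500 × 31% = €125,085
  → €173,805
  Less investment credit €58,000 → €115,805

€130,360 > €115,805, so the alternative minimum tax is the binding amount.

€130,360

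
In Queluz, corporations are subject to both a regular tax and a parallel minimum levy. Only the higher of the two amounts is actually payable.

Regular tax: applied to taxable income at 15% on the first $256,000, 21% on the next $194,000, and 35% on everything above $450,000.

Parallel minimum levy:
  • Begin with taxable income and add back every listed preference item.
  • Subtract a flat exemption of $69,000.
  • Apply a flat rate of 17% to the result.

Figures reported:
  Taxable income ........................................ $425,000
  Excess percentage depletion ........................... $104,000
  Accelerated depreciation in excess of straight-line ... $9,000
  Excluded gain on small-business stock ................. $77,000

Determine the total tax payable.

Regular tax:
  $256,000 × 15% = $38,400
  $169,000 × 21% = $35,490
  → $73,890

Parallel minimum levy:
  Adjusted income: $425,000 + $104,000 + $9,000 + $77,000 = $615,000
  Less exemption $69,000 → base $546,000
  $546,000 × 17% = $92,820

$92,820 > $73,890, so the parallel minimum levy is the binding amount.

$92,820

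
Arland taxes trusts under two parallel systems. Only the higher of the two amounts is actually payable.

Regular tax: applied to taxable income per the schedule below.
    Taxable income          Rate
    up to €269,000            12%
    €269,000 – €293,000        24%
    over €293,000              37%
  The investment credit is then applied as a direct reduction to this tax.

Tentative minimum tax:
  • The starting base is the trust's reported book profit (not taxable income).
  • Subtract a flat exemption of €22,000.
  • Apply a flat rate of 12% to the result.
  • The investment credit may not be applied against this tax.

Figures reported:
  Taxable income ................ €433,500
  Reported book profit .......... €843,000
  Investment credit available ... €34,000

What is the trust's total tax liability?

Regular tax:
  €269,000 × 12% = €32,280
  €24,000 × 24% = €5,760
  €140,500 × 37% = €51,985
  → €90,025
  Less investment credit €34,000 → €56,025

Tentative minimum tax:
  Base (reported book profit): €843,000
  Less exemption €22,000 → base €821,000
  €821,000 × 12% = €98,520

€98,520 > €56,025, so the tentative minimum tax is the binding amount.

€98,520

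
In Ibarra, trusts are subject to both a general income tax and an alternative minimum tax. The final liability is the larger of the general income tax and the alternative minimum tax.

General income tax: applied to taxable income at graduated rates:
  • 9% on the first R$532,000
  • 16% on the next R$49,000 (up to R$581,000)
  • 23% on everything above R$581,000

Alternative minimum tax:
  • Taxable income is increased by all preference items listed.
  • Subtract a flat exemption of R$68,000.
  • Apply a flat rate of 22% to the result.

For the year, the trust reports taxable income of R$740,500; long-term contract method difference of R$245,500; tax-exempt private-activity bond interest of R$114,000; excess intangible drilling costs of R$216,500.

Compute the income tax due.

R$274,670

General income tax:
  R$532,000 × 9% = R$47,880
  R$49,000 × 16% = R$7,840
  R$159,500 × 23% = R$36,685
  → R$92,405

Alternative minimum tax:
  Adjusted income: R$740,500 + R$245,500 + R$114,000 + R$216,500 = R$1,316,500
  Less exemption R$68,000 → base R$1,248,500
  R$1,248,500 × 22% = R$274,670

R$274,670 > R$92,405, so the alternative minimum tax is the binding amount.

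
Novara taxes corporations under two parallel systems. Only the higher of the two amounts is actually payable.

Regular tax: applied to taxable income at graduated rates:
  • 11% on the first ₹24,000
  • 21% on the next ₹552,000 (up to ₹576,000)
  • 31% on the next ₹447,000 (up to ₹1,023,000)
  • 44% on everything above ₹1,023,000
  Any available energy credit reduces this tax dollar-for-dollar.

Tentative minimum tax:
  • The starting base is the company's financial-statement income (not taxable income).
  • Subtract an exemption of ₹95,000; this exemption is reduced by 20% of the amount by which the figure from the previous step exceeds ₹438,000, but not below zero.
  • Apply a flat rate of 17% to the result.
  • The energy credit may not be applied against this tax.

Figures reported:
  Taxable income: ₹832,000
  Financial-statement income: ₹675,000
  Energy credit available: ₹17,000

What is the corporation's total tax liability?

Tentative minimum tax:
  Base (financial-statement income): ₹675,000
  Exemption: ₹95,000 − 20% × (₹675,000 − ₹438,000) = ₹95,000 − ₹47,400 = ₹47,600
  Base: ₹675,000 − ₹47,600 = ₹627,400
  ₹627,400 × 17% = ₹106,658

Regular tax:
  ₹24,000 × 11% = ₹2,640
  ₹552,000 × 21% = ₹115,920
  ₹256,000 × 31% = ₹79,360
  → ₹197,920
  Less energy credit ₹17,000 → ₹180,920

₹180,920 > ₹106,658, so the regular tax governs.

₹180,920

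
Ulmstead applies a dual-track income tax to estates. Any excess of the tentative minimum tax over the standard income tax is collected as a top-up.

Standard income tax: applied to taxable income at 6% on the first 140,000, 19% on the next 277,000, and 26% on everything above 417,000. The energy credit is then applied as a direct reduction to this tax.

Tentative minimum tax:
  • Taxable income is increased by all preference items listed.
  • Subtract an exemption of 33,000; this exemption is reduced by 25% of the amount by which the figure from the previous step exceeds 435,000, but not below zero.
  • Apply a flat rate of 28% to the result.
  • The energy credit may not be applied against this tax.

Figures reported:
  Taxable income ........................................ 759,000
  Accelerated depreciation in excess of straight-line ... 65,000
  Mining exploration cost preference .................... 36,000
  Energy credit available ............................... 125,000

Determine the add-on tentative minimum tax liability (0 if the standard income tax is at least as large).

215,850

Standard income tax:
  140,000 × 6% = 8,400
  277,000 × 19% = 52,630
  342,000 × 26% = 88,920
  → 149,950
  Less energy credit 125,000 → 24,950

Tentative minimum tax:
  Adjusted income: 759,000 + 65,000 + 36,000 = 860,000
  Exemption: 25% × (860,000 − 435,000) = 106,250 ≥ 33,000, so the exemption is fully phased out
  Base: 860,000 − 0 = 860,000
  860,000 × 28% = 240,800

Excess of tentative minimum tax over standard income tax: 240,800 − 24,950 = 215,850.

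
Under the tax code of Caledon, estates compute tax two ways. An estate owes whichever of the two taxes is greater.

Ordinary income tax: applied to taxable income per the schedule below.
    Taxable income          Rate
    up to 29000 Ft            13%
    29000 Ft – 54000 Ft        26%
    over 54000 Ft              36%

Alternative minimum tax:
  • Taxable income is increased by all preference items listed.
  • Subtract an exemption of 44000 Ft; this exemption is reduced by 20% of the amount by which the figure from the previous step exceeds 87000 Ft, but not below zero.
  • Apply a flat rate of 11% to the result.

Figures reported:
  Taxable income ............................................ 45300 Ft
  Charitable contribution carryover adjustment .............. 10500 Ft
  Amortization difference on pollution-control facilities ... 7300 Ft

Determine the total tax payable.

Ordinary income tax:
  29000 Ft × 13% = 3770 Ft
  16300 Ft × 26% = 4238 Ft
  → 8008 Ft

Alternative minimum tax:
  Adjusted income: 45300 Ft + 10500 Ft + 7300 Ft = 63100 Ft
  Exemption: 63100 Ft ≤ 87000 Ft, so full 44000 Ft applies
  Base: 63100 Ft − 44000 Ft = 19100 Ft
  19100 Ft × 11% = 2101 Ft

8008 Ft > 2101 Ft, so the ordinary income tax governs.

8008 Ft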